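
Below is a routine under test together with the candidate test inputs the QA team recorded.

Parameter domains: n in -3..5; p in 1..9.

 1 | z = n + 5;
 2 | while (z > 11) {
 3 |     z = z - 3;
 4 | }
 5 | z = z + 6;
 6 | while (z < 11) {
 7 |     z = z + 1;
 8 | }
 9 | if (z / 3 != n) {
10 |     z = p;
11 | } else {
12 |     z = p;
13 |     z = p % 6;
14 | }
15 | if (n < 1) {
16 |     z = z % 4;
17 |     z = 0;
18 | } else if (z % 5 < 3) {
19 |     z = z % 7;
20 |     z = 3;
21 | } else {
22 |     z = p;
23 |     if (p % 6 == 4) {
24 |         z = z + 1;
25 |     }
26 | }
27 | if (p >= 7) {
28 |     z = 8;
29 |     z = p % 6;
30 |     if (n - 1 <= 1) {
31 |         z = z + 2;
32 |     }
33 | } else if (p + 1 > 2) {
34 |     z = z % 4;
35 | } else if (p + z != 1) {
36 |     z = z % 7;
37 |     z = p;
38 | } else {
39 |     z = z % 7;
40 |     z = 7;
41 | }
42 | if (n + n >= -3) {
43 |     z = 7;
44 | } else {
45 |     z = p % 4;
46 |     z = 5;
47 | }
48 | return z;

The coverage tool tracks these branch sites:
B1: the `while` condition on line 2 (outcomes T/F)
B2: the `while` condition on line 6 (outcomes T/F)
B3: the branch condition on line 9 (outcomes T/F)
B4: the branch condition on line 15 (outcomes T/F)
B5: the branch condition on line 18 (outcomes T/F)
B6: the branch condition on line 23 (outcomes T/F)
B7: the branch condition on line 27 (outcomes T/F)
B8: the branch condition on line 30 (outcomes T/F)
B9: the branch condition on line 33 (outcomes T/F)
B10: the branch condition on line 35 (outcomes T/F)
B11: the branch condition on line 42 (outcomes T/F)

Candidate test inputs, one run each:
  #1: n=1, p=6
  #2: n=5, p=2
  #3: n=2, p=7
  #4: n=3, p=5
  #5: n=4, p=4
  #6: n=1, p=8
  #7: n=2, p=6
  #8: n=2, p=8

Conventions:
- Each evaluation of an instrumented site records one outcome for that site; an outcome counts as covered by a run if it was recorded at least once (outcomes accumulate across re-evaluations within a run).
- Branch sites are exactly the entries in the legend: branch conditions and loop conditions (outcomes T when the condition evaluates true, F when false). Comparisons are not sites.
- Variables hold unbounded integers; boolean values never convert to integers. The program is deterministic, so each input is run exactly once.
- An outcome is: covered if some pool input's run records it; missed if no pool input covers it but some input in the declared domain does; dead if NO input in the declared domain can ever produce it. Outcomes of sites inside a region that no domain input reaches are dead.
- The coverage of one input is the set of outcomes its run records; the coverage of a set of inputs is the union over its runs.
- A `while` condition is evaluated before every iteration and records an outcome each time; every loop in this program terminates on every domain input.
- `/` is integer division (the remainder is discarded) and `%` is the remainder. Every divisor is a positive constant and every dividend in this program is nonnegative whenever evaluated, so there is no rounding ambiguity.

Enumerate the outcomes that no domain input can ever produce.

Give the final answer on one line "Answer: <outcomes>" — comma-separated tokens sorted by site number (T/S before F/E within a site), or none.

checking every outcome against all 81 domain inputs:
  B1=T: unreachable across the whole domain -> dead
  reachable outcomes have witnesses, e.g. B1=F (e.g. n=-3, p=1), B2=T (e.g. n=-3, p=1), B2=F (e.g. n=-3, p=1), B3=T (e.g. n=-3, p=1)

Answer: B1=T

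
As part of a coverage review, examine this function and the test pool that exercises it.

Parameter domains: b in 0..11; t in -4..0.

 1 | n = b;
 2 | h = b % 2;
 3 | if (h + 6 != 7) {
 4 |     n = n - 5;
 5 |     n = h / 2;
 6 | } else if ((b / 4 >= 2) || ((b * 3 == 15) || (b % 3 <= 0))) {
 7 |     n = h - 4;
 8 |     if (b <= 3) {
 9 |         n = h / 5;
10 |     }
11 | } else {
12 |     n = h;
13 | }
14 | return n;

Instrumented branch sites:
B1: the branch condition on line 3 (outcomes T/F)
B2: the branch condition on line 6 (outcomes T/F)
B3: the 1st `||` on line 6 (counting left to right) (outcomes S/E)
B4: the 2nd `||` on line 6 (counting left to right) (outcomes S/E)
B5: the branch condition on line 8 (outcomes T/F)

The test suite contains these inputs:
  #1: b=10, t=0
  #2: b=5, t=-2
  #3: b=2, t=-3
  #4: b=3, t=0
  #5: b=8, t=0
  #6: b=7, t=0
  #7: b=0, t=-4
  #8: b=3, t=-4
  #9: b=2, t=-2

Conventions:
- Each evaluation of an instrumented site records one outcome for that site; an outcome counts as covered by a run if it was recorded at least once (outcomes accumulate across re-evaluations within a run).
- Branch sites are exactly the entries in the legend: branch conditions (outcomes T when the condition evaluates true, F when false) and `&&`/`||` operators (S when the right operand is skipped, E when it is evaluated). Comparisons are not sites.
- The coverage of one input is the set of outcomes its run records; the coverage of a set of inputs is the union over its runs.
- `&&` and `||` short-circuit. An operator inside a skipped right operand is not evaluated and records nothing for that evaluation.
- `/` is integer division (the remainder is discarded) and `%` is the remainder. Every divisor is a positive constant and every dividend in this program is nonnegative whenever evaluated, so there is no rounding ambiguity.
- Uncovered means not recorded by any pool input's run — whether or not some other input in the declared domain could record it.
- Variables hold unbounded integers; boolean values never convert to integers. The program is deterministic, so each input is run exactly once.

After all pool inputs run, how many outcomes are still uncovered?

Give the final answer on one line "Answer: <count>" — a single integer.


test 1 (b=10, t=0) hits B1=T
test 2 (b=5, t=-2) hits B1=F, B2=T, B3=E, B4=S, B5=F
test 3 (b=2, t=-3) hits B1=T
test 4 (b=3, t=0) hits B1=F, B2=T, B3=E, B4=E, B5=T
test 5 (b=8, t=0) hits B1=T
test 6 (b=7, t=0) hits B1=F, B2=F, B3=E, B4=E
test 7 (b=0, t=-4) hits B1=T
test 8 (b=3, t=-4) hits B1=F, B2=T, B3=E, B4=E, B5=T
test 9 (b=2, t=-2) hits B1=T
union over the pool: B1=T, B1=F, B2=T, B2=F, B3=E, B4=S, B4=E, B5=T, B5=F
uncovered (1 of 10): B3=S
Answer: 1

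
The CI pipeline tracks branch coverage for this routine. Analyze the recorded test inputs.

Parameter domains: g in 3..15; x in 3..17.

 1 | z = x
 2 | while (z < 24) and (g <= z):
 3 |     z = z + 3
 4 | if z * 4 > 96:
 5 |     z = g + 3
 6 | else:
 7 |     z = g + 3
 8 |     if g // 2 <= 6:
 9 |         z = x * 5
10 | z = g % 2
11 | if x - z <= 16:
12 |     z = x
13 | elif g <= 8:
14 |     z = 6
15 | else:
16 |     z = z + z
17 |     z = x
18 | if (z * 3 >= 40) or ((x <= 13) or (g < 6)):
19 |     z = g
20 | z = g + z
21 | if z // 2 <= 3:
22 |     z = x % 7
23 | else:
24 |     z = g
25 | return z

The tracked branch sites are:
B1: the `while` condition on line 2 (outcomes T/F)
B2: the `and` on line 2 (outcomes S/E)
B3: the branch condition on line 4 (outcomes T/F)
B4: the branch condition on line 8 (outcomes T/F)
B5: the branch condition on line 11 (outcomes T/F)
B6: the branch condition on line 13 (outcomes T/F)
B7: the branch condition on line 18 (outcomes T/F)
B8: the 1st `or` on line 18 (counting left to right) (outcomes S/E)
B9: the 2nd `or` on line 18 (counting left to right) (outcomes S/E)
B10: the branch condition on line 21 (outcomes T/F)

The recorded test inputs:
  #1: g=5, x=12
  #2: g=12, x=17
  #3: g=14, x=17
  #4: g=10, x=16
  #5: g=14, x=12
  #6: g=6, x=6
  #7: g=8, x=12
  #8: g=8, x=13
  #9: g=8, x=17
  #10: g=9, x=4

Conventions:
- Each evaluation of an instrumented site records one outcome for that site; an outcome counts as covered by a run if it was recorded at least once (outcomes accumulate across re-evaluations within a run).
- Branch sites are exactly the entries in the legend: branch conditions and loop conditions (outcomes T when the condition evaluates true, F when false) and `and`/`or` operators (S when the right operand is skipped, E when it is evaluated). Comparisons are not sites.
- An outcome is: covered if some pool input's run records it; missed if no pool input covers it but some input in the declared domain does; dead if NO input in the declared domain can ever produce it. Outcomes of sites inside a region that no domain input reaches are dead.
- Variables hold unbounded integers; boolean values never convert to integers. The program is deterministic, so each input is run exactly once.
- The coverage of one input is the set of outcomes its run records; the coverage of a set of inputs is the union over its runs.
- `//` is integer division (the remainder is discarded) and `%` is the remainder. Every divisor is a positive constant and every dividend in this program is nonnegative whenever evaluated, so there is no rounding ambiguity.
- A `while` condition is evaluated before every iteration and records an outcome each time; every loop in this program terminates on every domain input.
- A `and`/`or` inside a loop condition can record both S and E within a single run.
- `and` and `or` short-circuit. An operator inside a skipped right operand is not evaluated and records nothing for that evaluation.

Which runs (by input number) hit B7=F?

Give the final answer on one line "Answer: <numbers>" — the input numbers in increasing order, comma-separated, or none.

input #1 (g=5, x=12): does not produce B7=F
input #2 (g=12, x=17): does not produce B7=F
input #3 (g=14, x=17): does not produce B7=F
input #4 (g=10, x=16): does not produce B7=F
input #5 (g=14, x=12): does not produce B7=F
input #6 (g=6, x=6): does not produce B7=F
input #7 (g=8, x=12): does not produce B7=F
input #8 (g=8, x=13): does not produce B7=F
input #9 (g=8, x=17): produces B7=F
input #10 (g=9, x=4): does not produce B7=F

Answer: 9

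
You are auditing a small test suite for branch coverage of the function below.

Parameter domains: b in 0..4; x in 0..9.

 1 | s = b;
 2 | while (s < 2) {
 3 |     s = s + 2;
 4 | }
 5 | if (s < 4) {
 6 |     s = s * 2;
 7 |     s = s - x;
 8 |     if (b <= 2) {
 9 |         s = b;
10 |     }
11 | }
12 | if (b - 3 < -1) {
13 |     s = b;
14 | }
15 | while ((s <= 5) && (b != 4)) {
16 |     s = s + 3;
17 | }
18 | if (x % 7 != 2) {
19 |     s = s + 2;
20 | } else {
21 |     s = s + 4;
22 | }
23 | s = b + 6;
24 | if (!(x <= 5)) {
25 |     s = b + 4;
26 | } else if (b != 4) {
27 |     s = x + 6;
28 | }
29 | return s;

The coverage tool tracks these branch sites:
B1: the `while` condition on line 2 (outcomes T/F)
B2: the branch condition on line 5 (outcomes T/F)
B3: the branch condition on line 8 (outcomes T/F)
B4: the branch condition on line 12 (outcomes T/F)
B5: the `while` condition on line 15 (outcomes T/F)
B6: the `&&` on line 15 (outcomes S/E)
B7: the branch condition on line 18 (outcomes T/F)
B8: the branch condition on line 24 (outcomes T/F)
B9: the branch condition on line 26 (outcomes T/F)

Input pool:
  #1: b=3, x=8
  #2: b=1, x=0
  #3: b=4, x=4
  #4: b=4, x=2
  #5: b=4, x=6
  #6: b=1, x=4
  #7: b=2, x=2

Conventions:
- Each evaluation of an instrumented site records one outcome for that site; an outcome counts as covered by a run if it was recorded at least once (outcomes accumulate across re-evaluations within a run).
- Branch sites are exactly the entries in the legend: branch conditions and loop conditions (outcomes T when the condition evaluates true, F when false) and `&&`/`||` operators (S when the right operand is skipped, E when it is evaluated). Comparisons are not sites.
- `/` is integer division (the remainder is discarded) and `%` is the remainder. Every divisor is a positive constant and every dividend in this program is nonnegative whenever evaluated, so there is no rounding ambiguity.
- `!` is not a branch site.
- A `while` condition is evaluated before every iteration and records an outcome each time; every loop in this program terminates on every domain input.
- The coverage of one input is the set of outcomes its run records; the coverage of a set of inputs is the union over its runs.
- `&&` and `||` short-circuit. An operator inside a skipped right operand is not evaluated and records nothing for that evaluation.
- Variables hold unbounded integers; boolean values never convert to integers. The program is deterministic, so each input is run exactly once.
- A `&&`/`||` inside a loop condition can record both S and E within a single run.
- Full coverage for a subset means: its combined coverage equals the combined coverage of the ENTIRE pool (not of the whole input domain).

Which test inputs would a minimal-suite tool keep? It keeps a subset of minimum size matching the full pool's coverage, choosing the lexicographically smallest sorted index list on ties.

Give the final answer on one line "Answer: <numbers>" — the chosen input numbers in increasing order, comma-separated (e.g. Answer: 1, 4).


input #1 (b=3, x=8): covers B1=F, B2=T, B3=F, B4=F, B5=T, B5=F, B6=S, B6=E, B7=T, B8=T
input #2 (b=1, x=0): covers B1=T, B1=F, B2=T, B3=T, B4=T, B5=T, B5=F, B6=S, B6=E, B7=T, B8=F, B9=T
input #3 (b=4, x=4): covers B1=F, B2=F, B4=F, B5=F, B6=E, B7=T, B8=F, B9=F
input #4 (b=4, x=2): covers B1=F, B2=F, B4=F, B5=F, B6=E, B7=F, B8=F, B9=F
input #5 (b=4, x=6): covers B1=F, B2=F, B4=F, B5=F, B6=E, B7=T, B8=T
input #6 (b=1, x=4): covers B1=T, B1=F, B2=T, B3=T, B4=T, B5=T, B5=F, B6=S, B6=E, B7=T, B8=F, B9=T
input #7 (b=2, x=2): covers B1=F, B2=T, B3=T, B4=F, B5=T, B5=F, B6=S, B6=E, B7=F, B8=F, B9=T
the full pool covers 18 outcomes: B1=T, B1=F, B2=T, B2=F, B3=T, B3=F, B4=T, B4=F, B5=T, B5=F, B6=S, B6=E, B7=T, B7=F, B8=T, B8=F, B9=T, B9=F
size 1 is not enough: best union over all size-1 subsets is 12/18
size 2 is not enough: best union over all size-2 subsets is 16/18
inputs {1, 2, 4} (size 3) cover everything; no size-3 subset with a lexicographically smaller index list covers all 18
Answer: 1, 2, 4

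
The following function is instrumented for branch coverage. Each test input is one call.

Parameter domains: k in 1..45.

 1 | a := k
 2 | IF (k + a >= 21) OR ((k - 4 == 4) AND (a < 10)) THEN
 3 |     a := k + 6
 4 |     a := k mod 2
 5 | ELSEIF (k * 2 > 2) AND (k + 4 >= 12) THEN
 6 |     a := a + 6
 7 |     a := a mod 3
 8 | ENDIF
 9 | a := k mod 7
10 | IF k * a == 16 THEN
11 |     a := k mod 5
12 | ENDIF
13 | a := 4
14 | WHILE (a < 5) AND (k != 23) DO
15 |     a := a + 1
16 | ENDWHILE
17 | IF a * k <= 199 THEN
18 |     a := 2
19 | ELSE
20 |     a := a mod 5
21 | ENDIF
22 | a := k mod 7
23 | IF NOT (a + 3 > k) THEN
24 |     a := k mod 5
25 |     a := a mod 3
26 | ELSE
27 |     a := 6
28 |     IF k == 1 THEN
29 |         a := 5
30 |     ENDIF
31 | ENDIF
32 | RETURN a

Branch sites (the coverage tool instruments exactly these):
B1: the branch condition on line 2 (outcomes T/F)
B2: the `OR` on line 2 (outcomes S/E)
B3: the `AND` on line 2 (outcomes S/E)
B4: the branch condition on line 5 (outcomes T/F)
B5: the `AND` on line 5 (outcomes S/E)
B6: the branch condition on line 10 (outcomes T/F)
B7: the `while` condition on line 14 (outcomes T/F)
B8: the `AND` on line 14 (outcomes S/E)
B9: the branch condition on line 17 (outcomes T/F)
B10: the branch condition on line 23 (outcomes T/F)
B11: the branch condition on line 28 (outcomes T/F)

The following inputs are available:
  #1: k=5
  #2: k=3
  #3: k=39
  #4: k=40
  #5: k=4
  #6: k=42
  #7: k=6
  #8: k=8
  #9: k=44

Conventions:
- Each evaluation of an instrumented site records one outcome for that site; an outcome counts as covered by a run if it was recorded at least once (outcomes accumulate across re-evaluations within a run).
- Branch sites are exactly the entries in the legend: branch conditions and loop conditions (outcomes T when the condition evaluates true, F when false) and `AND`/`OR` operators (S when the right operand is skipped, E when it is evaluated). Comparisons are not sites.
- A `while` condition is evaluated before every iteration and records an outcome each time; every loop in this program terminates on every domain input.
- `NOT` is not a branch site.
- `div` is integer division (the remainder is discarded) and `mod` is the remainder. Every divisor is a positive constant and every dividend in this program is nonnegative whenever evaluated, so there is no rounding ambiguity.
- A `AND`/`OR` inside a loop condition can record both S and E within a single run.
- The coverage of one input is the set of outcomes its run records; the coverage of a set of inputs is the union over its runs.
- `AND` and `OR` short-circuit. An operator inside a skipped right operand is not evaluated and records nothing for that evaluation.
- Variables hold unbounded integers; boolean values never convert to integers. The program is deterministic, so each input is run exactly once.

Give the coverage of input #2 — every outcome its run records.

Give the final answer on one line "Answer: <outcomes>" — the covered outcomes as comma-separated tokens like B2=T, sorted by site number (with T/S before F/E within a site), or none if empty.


Simulating input #2 (k=3) step by step:
  B2->E, B3->S, B1->F, B5->E, B4->F, B6->F, B8->E, B7->T, B8->S, B7->F
  B9->T, B10->F, B11->F
distinct outcomes covered: B1=F, B2=E, B3=S, B4=F, B5=E, B6=F, B7=T, B7=F, B8=S, B8=E, B9=T, B10=F, B11=F
Answer: B1=F, B2=E, B3=S, B4=F, B5=E, B6=F, B7=T, B7=F, B8=S, B8=E, B9=T, B10=F, B11=F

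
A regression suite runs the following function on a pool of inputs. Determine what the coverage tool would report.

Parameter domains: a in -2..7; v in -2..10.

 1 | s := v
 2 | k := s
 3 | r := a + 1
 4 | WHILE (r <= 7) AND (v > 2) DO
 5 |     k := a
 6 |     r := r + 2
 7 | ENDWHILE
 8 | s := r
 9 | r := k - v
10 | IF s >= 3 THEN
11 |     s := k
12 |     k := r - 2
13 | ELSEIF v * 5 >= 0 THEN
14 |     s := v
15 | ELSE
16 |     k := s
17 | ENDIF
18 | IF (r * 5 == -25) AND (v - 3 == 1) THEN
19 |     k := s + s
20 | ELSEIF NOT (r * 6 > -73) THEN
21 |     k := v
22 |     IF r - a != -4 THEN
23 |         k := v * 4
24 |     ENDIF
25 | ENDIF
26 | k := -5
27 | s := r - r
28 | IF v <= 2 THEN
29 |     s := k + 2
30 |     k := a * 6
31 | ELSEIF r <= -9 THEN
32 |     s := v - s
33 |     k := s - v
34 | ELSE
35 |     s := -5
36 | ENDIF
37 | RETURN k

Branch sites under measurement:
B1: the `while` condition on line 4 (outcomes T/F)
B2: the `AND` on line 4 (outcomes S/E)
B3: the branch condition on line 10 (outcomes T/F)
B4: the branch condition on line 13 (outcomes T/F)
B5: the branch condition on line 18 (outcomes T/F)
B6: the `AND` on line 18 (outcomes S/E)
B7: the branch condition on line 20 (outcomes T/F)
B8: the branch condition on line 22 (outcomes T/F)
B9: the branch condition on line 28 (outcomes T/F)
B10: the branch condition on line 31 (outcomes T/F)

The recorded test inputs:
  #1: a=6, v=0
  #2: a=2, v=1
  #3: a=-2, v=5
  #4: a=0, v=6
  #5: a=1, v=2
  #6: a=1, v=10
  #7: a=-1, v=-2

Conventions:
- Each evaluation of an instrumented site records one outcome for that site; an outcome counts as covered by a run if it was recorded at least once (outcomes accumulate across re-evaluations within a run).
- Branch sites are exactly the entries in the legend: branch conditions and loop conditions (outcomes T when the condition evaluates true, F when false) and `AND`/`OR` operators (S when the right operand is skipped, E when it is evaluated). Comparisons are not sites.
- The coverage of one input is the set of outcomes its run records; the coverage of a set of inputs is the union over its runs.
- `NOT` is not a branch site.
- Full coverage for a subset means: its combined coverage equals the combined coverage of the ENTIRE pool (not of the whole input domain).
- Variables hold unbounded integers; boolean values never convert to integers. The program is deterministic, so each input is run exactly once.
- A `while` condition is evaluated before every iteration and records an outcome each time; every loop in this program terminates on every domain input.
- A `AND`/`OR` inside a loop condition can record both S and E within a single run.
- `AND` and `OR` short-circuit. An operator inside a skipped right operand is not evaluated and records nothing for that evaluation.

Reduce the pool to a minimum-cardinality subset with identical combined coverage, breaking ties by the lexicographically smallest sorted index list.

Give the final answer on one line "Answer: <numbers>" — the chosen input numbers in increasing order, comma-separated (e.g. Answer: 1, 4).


test 1 (a=6, v=0) fires B2->E, B1->F, B3->T, B6->S, B5->F, B7->F, B9->T; hits B1=F, B2=E, B3=T, B5=F, B6=S, B7=F, B9=T
test 2 (a=2, v=1) fires B2->E, B1->F, B3->T, B6->S, B5->F, B7->F, B9->T; hits B1=F, B2=E, B3=T, B5=F, B6=S, B7=F, B9=T
test 3 (a=-2, v=5) fires B2->E, B1->T, B2->E, B1->T, B2->E, B1->T, B2->E, B1->T, B2->E, B1->T, B2->S, B1->F, B3->T, B6->S, ...; hits B1=T, B1=F, B2=S, B2=E, B3=T, B5=F, B6=S, B7=F, B9=F, B10=F
test 4 (a=0, v=6) fires B2->E, B1->T, B2->E, B1->T, B2->E, B1->T, B2->E, B1->T, B2->S, B1->F, B3->T, B6->S, B5->F, B7->F, ...; hits B1=T, B1=F, B2=S, B2=E, B3=T, B5=F, B6=S, B7=F, B9=F, B10=F
test 5 (a=1, v=2) fires B2->E, B1->F, B3->F, B4->T, B6->S, B5->F, B7->F, B9->T; hits B1=F, B2=E, B3=F, B4=T, B5=F, B6=S, B7=F, B9=T
test 6 (a=1, v=10) fires B2->E, B1->T, B2->E, B1->T, B2->E, B1->T, B2->S, B1->F, B3->T, B6->S, B5->F, B7->F, B9->F, B10->T; hits B1=T, B1=F, B2=S, B2=E, B3=T, B5=F, B6=S, B7=F, B9=F, B10=T
test 7 (a=-1, v=-2) fires B2->E, B1->F, B3->F, B4->F, B6->S, B5->F, B7->F, B9->T; hits B1=F, B2=E, B3=F, B4=F, B5=F, B6=S, B7=F, B9=T
pool-wide coverage (15 outcomes): B1=T, B1=F, B2=S, B2=E, B3=T, B3=F, B4=T, B4=F, B5=F, B6=S, B7=F, B9=T, B9=F, B10=T, B10=F
checked all size-1 subsets: none covers 15 outcomes (max 10/15)
checked all size-2 subsets: none covers 15 outcomes (max 13/15)
checked all size-3 subsets: none covers 15 outcomes (max 14/15)
at size 4, {3, 5, 6, 7} reaches all 15 outcomes; every lexicographically earlier size-4 subset fails
Answer: 3, 5, 6, 7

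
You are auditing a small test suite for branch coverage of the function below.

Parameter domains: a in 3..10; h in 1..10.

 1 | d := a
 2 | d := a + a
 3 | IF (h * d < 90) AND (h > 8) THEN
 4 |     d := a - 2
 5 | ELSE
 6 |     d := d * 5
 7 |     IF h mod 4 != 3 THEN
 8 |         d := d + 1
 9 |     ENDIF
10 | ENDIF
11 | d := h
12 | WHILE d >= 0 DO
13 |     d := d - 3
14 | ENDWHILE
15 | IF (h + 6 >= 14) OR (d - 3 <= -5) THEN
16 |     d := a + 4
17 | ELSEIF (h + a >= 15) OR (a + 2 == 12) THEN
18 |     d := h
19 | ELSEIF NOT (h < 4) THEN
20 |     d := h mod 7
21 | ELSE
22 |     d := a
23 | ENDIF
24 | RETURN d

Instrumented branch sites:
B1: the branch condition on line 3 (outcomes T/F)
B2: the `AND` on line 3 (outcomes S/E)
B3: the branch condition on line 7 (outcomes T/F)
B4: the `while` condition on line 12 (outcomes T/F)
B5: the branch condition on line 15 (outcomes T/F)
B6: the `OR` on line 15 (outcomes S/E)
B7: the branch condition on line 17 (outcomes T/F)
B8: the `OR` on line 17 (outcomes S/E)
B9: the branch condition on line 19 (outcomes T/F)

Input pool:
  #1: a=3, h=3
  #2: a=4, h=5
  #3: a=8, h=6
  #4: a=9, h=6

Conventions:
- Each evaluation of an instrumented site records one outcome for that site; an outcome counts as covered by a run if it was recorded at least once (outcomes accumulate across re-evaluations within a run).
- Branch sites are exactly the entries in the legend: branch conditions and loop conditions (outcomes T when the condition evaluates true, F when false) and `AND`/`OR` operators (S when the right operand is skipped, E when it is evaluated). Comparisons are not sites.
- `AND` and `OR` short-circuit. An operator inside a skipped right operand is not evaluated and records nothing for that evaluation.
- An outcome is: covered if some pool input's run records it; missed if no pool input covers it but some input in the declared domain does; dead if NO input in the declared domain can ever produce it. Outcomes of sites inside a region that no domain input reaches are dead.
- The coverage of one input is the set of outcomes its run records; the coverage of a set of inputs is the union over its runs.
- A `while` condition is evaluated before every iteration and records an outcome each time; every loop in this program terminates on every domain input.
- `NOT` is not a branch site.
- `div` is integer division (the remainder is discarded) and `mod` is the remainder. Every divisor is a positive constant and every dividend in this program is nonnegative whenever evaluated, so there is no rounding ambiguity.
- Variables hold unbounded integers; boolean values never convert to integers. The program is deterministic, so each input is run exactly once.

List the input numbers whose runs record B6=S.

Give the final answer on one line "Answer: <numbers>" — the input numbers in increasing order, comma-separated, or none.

input #1 (a=3, h=3): does not record B6=S
input #2 (a=4, h=5): does not record B6=S
input #3 (a=8, h=6): does not record B6=S
input #4 (a=9, h=6): does not record B6=S

Answer: none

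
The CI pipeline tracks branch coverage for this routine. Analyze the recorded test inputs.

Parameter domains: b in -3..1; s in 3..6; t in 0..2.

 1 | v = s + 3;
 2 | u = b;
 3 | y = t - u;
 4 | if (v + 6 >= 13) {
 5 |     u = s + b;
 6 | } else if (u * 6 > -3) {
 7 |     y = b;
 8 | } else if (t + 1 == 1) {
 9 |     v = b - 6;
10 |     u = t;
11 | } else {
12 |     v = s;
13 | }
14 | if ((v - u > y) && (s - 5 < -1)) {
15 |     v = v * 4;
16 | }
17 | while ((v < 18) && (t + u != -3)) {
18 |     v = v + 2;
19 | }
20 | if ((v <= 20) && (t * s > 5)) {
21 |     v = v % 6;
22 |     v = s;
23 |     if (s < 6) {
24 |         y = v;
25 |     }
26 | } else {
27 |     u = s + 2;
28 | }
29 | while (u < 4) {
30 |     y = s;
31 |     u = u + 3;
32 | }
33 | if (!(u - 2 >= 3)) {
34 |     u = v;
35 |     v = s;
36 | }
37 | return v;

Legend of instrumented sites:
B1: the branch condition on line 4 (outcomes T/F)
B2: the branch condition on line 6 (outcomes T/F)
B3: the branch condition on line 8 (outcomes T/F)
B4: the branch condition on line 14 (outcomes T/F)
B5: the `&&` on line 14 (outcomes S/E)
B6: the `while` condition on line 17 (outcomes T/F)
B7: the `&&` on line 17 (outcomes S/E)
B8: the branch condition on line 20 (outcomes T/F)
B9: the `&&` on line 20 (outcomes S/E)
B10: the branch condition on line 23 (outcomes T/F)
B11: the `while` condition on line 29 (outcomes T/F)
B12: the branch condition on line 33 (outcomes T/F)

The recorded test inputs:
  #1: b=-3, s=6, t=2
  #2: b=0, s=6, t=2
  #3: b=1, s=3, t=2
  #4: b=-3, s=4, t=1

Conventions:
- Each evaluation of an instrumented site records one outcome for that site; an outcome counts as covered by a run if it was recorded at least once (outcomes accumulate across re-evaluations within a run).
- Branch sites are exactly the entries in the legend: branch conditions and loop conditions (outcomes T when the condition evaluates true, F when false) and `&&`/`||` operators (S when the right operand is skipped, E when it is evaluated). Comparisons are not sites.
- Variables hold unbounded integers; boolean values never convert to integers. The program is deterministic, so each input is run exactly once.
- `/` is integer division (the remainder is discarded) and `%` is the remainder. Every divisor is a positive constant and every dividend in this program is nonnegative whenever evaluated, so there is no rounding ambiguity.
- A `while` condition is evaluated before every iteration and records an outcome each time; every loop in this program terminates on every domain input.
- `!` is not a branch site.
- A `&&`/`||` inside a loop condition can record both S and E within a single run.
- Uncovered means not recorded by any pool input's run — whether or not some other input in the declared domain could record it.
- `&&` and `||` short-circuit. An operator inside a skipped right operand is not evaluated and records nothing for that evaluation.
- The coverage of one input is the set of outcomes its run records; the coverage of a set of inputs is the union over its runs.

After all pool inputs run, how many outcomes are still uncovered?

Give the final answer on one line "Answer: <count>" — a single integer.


#1 (b=-3, s=6, t=2) -> B1->T, B5->E, B4->F, B7->E, B6->T, B7->E, B6->T, B7->E, B6->T, B7->E, B6->T, B7->E, B6->T, B7->S, ...; covered: B1=T, B4=F, B5=E, B6=T, B6=F, B7=S, B7=E, B8=T, B9=E, B10=F, B11=T, B11=F, B12=F
#2 (b=0, s=6, t=2) -> B1->T, B5->E, B4->F, B7->E, B6->T, B7->E, B6->T, B7->E, B6->T, B7->E, B6->T, B7->E, B6->T, B7->S, ...; covered: B1=T, B4=F, B5=E, B6=T, B6=F, B7=S, B7=E, B8=T, B9=E, B10=F, B11=F, B12=F
#3 (b=1, s=3, t=2) -> B1->F, B2->T, B5->E, B4->T, B7->S, B6->F, B9->S, B8->F, B11->F, B12->F; covered: B1=F, B2=T, B4=T, B5=E, B6=F, B7=S, B8=F, B9=S, B11=F, B12=F
#4 (b=-3, s=4, t=1) -> B1->T, B5->E, B4->F, B7->E, B6->T, B7->E, B6->T, B7->E, B6->T, B7->E, B6->T, B7->E, B6->T, B7->E, ...; covered: B1=T, B4=F, B5=E, B6=T, B6=F, B7=S, B7=E, B8=F, B9=E, B11=F, B12=F
union over the pool: B1=T, B1=F, B2=T, B4=T, B4=F, B5=E, B6=T, B6=F, B7=S, B7=E, B8=T, B8=F, B9=S, B9=E, B10=F, B11=T, B11=F, B12=F
uncovered (6 of 24): B2=F, B3=T, B3=F, B5=S, B10=T, B12=T
Answer: 6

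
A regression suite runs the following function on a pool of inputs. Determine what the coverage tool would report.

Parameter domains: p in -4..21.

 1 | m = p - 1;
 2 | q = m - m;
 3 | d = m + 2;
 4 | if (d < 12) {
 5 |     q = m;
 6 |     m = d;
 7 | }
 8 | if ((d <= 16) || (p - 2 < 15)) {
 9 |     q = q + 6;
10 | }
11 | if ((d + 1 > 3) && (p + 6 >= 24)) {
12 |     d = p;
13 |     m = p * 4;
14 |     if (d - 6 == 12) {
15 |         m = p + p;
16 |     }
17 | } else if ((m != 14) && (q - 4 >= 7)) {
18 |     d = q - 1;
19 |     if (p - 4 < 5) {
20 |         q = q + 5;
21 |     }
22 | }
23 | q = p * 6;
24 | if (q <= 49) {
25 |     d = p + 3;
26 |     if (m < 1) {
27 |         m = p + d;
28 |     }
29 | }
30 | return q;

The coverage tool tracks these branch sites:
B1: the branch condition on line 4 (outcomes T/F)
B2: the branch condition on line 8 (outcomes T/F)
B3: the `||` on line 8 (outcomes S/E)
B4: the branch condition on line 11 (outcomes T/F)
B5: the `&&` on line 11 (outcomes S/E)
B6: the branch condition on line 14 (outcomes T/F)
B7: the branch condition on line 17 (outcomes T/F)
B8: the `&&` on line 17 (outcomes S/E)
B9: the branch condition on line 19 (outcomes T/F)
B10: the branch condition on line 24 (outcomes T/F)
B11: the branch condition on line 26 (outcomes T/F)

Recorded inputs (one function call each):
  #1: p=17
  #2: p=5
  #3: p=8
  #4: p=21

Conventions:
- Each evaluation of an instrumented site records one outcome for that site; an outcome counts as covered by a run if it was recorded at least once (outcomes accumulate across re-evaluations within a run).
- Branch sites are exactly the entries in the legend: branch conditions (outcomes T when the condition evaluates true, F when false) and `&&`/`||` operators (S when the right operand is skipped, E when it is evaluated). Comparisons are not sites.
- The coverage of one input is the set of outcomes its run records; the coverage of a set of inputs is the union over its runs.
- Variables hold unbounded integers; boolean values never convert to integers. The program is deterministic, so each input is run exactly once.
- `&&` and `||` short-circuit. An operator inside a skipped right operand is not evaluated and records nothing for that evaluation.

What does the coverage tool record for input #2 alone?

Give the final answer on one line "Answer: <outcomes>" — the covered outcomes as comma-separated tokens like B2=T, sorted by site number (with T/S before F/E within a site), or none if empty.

Tracing the run of input #2 (p=5):
  B1->T, B3->S, B2->T, B5->E, B4->F, B8->E, B7->F, B10->T, B11->F
deduplicating events, the covered set is: B1=T, B2=T, B3=S, B4=F, B5=E, B7=F, B8=E, B10=T, B11=F

Answer: B1=T, B2=T, B3=S, B4=F, B5=E, B7=F, B8=E, B10=T, B11=F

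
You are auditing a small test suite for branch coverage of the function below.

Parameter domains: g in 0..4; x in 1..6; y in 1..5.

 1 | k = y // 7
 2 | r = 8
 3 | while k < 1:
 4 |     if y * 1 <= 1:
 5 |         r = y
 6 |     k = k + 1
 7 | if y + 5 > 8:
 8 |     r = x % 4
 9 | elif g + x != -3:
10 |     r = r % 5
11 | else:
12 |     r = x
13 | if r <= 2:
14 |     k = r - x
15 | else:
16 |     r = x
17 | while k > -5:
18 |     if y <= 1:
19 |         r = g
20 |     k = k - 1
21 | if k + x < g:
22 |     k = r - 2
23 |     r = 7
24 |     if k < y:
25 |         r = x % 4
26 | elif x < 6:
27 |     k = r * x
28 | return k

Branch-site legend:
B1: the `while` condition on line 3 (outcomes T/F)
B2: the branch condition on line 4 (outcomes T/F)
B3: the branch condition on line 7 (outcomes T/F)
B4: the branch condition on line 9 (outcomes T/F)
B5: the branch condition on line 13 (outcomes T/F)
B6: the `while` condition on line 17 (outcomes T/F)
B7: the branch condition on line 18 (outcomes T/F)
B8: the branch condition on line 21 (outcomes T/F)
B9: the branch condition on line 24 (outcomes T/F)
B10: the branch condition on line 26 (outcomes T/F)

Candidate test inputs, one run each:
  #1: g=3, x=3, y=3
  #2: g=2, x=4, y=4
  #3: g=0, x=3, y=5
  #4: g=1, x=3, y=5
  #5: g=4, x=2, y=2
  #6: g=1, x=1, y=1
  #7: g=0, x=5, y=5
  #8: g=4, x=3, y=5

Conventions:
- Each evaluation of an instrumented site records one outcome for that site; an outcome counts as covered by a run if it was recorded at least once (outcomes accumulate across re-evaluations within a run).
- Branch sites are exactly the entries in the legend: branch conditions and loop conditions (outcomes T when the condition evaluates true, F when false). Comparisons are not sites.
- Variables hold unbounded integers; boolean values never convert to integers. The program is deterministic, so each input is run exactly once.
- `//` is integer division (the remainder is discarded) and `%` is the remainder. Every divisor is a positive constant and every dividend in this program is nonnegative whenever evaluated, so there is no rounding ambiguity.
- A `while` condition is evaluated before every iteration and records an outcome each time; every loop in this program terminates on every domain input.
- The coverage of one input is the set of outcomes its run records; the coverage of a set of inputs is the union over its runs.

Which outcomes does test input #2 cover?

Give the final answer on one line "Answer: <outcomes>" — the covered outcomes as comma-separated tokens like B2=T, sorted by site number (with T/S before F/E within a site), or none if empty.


Tracing the run of input #2 (g=2, x=4, y=4):
  B1->T, B2->F, B1->F, B3->T, B5->T, B6->T, B7->F, B6->F, B8->T, B9->T
as a set, this run covers: B1=T, B1=F, B2=F, B3=T, B5=T, B6=T, B6=F, B7=F, B8=T, B9=T
Answer: B1=T, B1=F, B2=F, B3=T, B5=T, B6=T, B6=F, B7=F, B8=T, B9=T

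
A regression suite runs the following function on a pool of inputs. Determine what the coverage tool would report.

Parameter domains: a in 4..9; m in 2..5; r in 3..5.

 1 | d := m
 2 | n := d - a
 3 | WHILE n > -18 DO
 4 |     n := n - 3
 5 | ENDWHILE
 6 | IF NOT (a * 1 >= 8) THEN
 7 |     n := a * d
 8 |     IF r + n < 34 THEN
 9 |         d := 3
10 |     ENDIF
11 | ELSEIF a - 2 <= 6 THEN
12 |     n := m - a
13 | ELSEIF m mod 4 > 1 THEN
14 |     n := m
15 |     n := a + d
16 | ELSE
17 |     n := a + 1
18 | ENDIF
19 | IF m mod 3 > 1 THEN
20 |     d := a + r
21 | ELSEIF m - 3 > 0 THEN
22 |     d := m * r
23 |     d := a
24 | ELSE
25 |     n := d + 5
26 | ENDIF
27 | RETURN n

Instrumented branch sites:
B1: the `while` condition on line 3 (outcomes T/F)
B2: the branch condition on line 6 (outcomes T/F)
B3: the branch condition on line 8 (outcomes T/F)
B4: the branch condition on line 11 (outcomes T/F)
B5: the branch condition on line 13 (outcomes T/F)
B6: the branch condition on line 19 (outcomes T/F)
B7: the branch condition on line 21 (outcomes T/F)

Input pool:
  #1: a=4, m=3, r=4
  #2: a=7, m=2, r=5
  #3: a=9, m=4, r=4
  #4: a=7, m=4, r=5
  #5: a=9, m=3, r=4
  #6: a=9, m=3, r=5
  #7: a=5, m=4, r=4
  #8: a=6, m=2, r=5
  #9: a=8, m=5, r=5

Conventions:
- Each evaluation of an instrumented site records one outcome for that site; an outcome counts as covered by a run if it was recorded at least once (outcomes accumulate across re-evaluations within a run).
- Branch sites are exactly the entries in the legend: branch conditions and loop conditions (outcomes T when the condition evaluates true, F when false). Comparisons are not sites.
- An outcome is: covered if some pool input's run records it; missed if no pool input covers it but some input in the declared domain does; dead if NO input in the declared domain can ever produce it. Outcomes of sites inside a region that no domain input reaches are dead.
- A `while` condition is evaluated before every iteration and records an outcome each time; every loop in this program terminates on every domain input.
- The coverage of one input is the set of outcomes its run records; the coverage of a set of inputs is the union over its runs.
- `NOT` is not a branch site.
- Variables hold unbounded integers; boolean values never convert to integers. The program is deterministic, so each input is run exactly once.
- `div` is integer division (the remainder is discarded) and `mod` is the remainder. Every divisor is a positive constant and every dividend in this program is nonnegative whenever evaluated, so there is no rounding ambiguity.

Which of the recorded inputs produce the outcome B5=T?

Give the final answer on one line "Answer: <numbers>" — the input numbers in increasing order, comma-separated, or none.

input #1 (a=4, m=3, r=4): never hits B5=T
input #2 (a=7, m=2, r=5): never hits B5=T
input #3 (a=9, m=4, r=4): never hits B5=T
input #4 (a=7, m=4, r=5): never hits B5=T
input #5 (a=9, m=3, r=4): hits B5=T
input #6 (a=9, m=3, r=5): hits B5=T
input #7 (a=5, m=4, r=4): never hits B5=T
input #8 (a=6, m=2, r=5): never hits B5=T
input #9 (a=8, m=5, r=5): never hits B5=T

Answer: 5, 6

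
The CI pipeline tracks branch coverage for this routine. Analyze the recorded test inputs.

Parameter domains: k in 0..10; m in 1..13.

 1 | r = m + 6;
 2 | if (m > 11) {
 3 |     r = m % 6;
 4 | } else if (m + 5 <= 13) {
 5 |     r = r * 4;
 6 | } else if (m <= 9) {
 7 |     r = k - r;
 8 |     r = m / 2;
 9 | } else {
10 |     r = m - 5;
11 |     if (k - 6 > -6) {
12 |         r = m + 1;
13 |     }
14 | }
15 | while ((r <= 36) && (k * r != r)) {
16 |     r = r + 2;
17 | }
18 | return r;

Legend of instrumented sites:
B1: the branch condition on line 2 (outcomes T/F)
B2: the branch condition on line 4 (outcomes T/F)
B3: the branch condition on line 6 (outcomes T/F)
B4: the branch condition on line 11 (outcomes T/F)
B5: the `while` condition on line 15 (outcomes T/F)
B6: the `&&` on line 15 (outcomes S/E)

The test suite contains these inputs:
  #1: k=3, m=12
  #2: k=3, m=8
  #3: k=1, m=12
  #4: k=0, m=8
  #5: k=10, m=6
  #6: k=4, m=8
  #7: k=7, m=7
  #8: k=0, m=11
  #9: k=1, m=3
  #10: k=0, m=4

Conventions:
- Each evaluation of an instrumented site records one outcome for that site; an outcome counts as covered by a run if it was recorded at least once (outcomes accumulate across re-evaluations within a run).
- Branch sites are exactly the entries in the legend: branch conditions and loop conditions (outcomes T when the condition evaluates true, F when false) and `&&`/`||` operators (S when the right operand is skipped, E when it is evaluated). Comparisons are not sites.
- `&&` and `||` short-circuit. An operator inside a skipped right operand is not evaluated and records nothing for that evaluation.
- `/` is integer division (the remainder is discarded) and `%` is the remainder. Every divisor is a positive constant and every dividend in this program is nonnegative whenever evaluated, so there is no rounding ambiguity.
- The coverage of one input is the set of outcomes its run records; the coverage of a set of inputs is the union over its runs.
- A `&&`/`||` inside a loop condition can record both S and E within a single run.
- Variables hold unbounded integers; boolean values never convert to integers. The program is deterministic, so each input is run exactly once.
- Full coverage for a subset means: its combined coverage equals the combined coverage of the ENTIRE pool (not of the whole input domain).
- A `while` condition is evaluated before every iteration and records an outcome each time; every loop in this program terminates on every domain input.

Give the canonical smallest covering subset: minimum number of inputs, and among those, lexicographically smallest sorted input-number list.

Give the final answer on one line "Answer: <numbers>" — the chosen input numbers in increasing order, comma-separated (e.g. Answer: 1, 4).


input #1 (k=3, m=12): covers B1=T, B5=F, B6=E
input #2 (k=3, m=8): covers B1=F, B2=T, B5=F, B6=S
input #3 (k=1, m=12): covers B1=T, B5=F, B6=E
input #4 (k=0, m=8): covers B1=F, B2=T, B5=F, B6=S
input #5 (k=10, m=6): covers B1=F, B2=T, B5=F, B6=S
input #6 (k=4, m=8): covers B1=F, B2=T, B5=F, B6=S
input #7 (k=7, m=7): covers B1=F, B2=T, B5=F, B6=S
input #8 (k=0, m=11): covers B1=F, B2=F, B3=F, B4=F, B5=T, B5=F, B6=S, B6=E
input #9 (k=1, m=3): covers B1=F, B2=T, B5=F, B6=E
input #10 (k=0, m=4): covers B1=F, B2=T, B5=F, B6=S
together the pool reaches 10 outcomes: B1=T, B1=F, B2=T, B2=F, B3=F, B4=F, B5=T, B5=F, B6=S, B6=E
no size-1 subset reaches all 10 outcomes (best union: 8/10)
no size-2 subset reaches all 10 outcomes (best union: 9/10)
inputs {1, 2, 8} (size 3) cover everything; no size-3 subset with a lexicographically smaller index list covers all 10
Answer: 1, 2, 8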